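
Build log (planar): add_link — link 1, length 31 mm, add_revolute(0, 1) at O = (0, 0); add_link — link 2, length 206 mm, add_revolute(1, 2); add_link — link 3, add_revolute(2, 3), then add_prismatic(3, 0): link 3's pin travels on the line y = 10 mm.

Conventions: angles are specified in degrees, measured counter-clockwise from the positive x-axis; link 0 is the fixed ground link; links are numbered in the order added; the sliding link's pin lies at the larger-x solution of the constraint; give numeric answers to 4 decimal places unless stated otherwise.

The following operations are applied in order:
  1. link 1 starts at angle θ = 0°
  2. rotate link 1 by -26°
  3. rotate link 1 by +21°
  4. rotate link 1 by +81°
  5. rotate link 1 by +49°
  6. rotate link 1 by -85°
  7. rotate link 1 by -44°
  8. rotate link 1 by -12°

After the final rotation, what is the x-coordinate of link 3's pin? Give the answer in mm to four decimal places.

geometry: r = 31 mm, L = 206 mm, e = 10 mm; θ starts at 0°
rotate link 1 by -26°: θ ← 0° -26° = -26°
rotate link 1 by +21°: θ ← -26° +21° = -5°
rotate link 1 by +81°: θ ← -5° +81° = 76°
rotate link 1 by +49°: θ ← 76° +49° = 125°
rotate link 1 by -85°: θ ← 125° -85° = 40°
rotate link 1 by -44°: θ ← 40° -44° = -4°
rotate link 1 by -12°: θ ← -4° -12° = -16°
crank pin P = (r cos θ, r sin θ) = (29.799113, -8.544758)
h = r sin θ − e = -8.544758 − 10 = -18.544758
x = r cos θ + √(L² − h²) = 29.799113 + 205.163574 = 234.962686

234.9627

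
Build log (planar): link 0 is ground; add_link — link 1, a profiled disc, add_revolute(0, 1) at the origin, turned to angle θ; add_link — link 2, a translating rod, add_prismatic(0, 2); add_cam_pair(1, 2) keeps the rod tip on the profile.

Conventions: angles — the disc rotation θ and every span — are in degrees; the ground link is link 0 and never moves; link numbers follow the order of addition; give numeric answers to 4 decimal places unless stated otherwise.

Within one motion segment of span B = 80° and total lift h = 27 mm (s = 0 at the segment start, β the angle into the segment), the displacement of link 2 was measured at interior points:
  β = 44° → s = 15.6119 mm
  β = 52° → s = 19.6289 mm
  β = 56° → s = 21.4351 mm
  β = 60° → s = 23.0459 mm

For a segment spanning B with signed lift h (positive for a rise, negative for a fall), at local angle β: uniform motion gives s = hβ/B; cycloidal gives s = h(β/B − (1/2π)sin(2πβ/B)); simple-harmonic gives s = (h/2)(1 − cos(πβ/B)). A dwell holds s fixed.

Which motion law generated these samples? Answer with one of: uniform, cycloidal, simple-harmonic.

candidates at β/B = r: uniform s = h·r (linear in β); cycloidal s = h·(r − sin(2πr)/(2π)); simple-harmonic s = (h/2)(1 − cos(πr))
β=44°: printed 15.6119 | uniform 14.8500, cycloidal 16.1779, simple-harmonic 15.6119
β=52°: printed 19.6289 | uniform 17.5500, cycloidal 21.0265, simple-harmonic 19.6289
β=56°: printed 21.4351 | uniform 18.9000, cycloidal 22.9869, simple-harmonic 21.4351
β=60°: printed 23.0459 | uniform 20.2500, cycloidal 24.5472, simple-harmonic 23.0459
only one law matches every sample → simple-harmonic

simple-harmonic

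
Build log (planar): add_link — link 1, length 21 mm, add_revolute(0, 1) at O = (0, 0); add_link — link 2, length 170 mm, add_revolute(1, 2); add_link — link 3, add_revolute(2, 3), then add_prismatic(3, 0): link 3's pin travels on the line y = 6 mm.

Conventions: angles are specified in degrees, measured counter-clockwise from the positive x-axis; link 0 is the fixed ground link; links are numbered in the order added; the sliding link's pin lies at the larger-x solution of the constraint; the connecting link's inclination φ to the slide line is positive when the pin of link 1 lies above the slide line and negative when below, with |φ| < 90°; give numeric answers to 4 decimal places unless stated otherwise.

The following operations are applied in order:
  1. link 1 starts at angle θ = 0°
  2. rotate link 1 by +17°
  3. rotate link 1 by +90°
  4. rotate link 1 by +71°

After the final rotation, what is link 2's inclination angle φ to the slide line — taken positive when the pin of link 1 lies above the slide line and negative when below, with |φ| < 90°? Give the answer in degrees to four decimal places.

geometry: r = 21 mm, L = 170 mm, e = 6 mm; θ starts at 0°
rotate link 1 by +17°: θ ← 0° +17° = 17°
rotate link 1 by +90°: θ ← 17° +90° = 107°
rotate link 1 by +71°: θ ← 107° +71° = 178°
h = r sin θ − e = 0.732889 − 6 = -5.267111
sin φ = h / L = -5.267111 / 170 = -0.03098300
φ = arcsin(-0.03098300) = -1.775479°

-1.7755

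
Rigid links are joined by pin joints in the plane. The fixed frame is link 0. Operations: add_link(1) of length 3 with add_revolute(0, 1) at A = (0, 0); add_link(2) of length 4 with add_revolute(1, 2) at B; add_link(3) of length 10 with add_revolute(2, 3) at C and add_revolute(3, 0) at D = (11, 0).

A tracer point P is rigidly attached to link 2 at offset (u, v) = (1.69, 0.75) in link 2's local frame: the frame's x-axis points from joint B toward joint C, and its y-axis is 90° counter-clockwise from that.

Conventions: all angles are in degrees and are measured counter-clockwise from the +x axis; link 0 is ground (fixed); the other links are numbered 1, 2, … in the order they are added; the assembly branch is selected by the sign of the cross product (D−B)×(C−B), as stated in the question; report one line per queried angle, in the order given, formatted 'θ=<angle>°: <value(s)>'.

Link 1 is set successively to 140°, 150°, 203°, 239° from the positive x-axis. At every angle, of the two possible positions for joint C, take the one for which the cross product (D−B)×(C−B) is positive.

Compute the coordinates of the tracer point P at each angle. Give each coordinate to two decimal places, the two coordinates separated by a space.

A=(0,0), D=(11.00,0)
θ=140°: B = A + 3.00·(cos140°, sin140°) = (-2.2981, 1.9284)
θ=140°: |BD| = 13.4372
θ=140°: circle(B,4.00) ∩ circle(D,10.00): a=3.5930, h=1.7580
θ=140°:   candidates: C₊=(1.5099,3.1526) cross=23.623; C₋=(1.0054,-0.3271) cross=-23.623
θ=140°:   branch + wants cross > 0 → take C=(1.5099,3.1526) (cross=23.623)
θ=140°: ex = (C−B)/|BC| = (0.9520,0.3060); ey = (-0.3060,0.9520)
θ=140°: P = B + 1.69·ex + 0.75·ey = (-0.9188,3.1596)
θ=150°: B = A + 3.00·(cos150°, sin150°) = (-2.5981, 1.5000)
θ=150°: |BD| = 13.6806
θ=150°: circle(B,4.00) ∩ circle(D,10.00): a=3.7702, h=1.3362
θ=150°:   candidates: C₊=(1.2959,2.4147) cross=18.280; C₋=(1.0029,-0.2415) cross=-18.280
θ=150°:   branch + wants cross > 0 → take C=(1.2959,2.4147) (cross=18.280)
θ=150°: ex = (C−B)/|BC| = (0.9735,0.2287); ey = (-0.2287,0.9735)
θ=150°: P = B + 1.69·ex + 0.75·ey = (-1.1244,2.6166)
θ=203°: B = A + 3.00·(cos203°, sin203°) = (-2.7615, -1.1722)
θ=203°: |BD| = 13.8113
θ=203°: circle(B,4.00) ∩ circle(D,10.00): a=3.8647, h=1.0316
θ=203°:   candidates: C₊=(1.0017,0.1837) cross=14.247; C₋=(1.1768,-1.8720) cross=-14.247
θ=203°:   branch + wants cross > 0 → take C=(1.0017,0.1837) (cross=14.247)
θ=203°: ex = (C−B)/|BC| = (0.9408,0.3390); ey = (-0.3390,0.9408)
θ=203°: P = B + 1.69·ex + 0.75·ey = (-1.4258,0.1063)
θ=239°: B = A + 3.00·(cos239°, sin239°) = (-1.5451, -2.5715)
θ=239°: |BD| = 12.8060
θ=239°: circle(B,4.00) ∩ circle(D,10.00): a=3.1233, h=2.4991
θ=239°:   candidates: C₊=(1.0127,0.5038) cross=32.003; C₋=(2.0163,-4.3925) cross=-32.003
θ=239°:   branch + wants cross > 0 → take C=(1.0127,0.5038) (cross=32.003)
θ=239°: ex = (C−B)/|BC| = (0.6395,0.7688); ey = (-0.7688,0.6395)
θ=239°: P = B + 1.69·ex + 0.75·ey = (-1.0411,-0.7926)

θ=140°: -0.92 3.16
θ=150°: -1.12 2.62
θ=203°: -1.43 0.11
θ=239°: -1.04 -0.79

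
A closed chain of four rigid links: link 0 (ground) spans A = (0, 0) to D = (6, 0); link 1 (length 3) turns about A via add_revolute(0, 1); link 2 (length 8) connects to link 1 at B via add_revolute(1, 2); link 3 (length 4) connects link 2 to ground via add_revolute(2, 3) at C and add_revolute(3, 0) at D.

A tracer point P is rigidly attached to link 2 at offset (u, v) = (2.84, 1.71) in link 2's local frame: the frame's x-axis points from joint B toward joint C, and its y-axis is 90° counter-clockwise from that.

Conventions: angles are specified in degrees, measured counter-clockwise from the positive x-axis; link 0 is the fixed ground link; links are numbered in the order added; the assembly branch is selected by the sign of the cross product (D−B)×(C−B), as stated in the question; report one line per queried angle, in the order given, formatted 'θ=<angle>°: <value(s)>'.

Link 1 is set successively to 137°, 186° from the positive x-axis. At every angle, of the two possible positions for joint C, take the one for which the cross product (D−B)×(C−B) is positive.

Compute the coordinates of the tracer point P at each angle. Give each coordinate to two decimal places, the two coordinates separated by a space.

A=(0,0), D=(6.00,0)
θ=137°: B = A + 3.00·(cos137°, sin137°) = (-2.1941, 2.0460)
θ=137°: |BD| = 8.4456
θ=137°: circle(B,8.00) ∩ circle(D,4.00): a=7.0645, h=3.7540
θ=137°:   candidates: C₊=(5.5695,3.9768) cross=31.705; C₋=(3.7506,-3.3076) cross=-31.705
θ=137°:   branch + wants cross > 0 → take C=(5.5695,3.9768) (cross=31.705)
θ=137°: ex = (C−B)/|BC| = (0.9704,0.2413); ey = (-0.2413,0.9704)
θ=137°: P = B + 2.84·ex + 1.71·ey = (0.1493,4.3909)
θ=186°: B = A + 3.00·(cos186°, sin186°) = (-2.9836, -0.3136)
θ=186°: |BD| = 8.9890
θ=186°: circle(B,8.00) ∩ circle(D,4.00): a=7.1644, h=3.5596
θ=186°:   candidates: C₊=(4.0523,3.4938) cross=31.997; C₋=(4.3007,-3.6211) cross=-31.997
θ=186°:   branch + wants cross > 0 → take C=(4.0523,3.4938) (cross=31.997)
θ=186°: ex = (C−B)/|BC| = (0.8795,0.4759); ey = (-0.4759,0.8795)
θ=186°: P = B + 2.84·ex + 1.71·ey = (-1.2996,2.5420)

θ=137°: 0.15 4.39
θ=186°: -1.30 2.54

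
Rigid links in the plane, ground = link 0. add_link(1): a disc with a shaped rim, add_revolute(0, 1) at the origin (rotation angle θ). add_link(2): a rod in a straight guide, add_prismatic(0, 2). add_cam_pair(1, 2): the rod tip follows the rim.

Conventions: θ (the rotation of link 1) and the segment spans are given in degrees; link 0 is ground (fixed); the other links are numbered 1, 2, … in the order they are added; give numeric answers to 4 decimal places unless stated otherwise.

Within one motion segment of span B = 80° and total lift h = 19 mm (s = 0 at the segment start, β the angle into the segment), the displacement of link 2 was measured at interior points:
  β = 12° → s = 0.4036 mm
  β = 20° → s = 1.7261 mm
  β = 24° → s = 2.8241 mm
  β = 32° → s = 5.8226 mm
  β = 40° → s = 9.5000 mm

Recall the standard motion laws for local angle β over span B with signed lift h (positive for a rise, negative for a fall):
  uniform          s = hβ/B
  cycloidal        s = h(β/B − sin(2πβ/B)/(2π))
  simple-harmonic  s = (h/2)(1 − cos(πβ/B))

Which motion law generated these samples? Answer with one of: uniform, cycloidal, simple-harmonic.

candidates at β/B = r: uniform s = h·r (linear in β); cycloidal s = h·(r − sin(2πr)/(2π)); simple-harmonic s = (h/2)(1 − cos(πr))
β=12°: printed 0.4036 | uniform 2.8500, cycloidal 0.4036, simple-harmonic 1.0354
β=20°: printed 1.7261 | uniform 4.7500, cycloidal 1.7261, simple-harmonic 2.7825
β=24°: printed 2.8241 | uniform 5.7000, cycloidal 2.8241, simple-harmonic 3.9160
β=32°: printed 5.8226 | uniform 7.6000, cycloidal 5.8226, simple-harmonic 6.5643
β=40°: printed 9.5000 | uniform 9.5000, cycloidal 9.5000, simple-harmonic 9.5000
only one law matches every sample → cycloidal

cycloidal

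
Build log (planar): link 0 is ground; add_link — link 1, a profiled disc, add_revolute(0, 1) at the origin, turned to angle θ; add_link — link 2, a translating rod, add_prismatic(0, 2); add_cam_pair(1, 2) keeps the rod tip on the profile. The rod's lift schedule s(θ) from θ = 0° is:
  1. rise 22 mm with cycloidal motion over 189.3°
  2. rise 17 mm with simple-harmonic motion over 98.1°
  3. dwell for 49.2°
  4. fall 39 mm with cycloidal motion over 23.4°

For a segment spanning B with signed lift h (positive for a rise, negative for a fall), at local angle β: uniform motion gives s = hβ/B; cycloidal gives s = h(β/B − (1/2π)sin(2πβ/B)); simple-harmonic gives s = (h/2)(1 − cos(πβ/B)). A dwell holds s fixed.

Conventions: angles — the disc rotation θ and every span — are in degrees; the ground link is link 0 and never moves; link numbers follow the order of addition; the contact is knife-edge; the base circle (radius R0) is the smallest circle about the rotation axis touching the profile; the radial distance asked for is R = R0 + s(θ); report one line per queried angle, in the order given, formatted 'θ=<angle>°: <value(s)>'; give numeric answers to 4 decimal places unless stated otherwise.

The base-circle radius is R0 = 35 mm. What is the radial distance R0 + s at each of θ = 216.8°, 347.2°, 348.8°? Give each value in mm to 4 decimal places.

seg 1 [0°–189.3°] cycloidal, h=22: full span → s += 22 → s = 22.0000
seg 2 [189.3°–287.4°] simple-harmonic, h=17: θ=216.8° here. β=27.5, B=98.1. 17/2·(1 − cos(π·0.2803)) = 3.0886 → s = 25.0886
seg 2 [189.3°–287.4°] simple-harmonic, h=17: full span → s += 17 → s = 39.0000
seg 3 [287.4°–336.6°] dwell: s stays 39.0000
seg 4 [336.6°–360°] cycloidal, h=-39: θ=347.2° here. β=10.6, B=23.4. -39·(0.4530 − sin(2π·0.4530)/(2π)) = -15.8599 → s = 23.1401
seg 4 [336.6°–360°] cycloidal, h=-39: θ=348.8° here. β=12.2, B=23.4. -39·(0.5214 − sin(2π·0.5214)/(2π)) = -21.1642 → s = 17.8358
θ=216.8°: R = R0 + s = 35 + 25.0886 = 60.0886
θ=347.2°: R = R0 + s = 35 + 23.1401 = 58.1401
θ=348.8°: R = R0 + s = 35 + 17.8358 = 52.8358

θ=216.8°: 60.0886
θ=347.2°: 58.1401
θ=348.8°: 52.8358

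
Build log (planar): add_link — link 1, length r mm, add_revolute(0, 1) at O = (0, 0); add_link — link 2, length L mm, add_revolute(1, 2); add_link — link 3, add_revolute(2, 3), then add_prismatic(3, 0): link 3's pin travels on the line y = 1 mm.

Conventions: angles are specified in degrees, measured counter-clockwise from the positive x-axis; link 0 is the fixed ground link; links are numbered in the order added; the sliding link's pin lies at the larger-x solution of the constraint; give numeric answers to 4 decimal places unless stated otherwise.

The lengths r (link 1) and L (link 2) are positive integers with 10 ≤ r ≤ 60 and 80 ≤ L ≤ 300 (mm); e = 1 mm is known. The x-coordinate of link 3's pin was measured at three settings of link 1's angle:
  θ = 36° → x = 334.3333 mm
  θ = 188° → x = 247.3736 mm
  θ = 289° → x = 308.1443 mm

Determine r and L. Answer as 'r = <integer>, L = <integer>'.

constraint per measurement: (x − r cos θ)² + (r sin θ − e)² = L²
subtracting the θ₁ and θ₂ equations cancels the r² and L² terms:
r = (x₁² − x₂²) / (2[(x₁cos θ₁ + e sin θ₁) − (x₂cos θ₂ + e sin θ₂)]) = 49.0000 → r = 49
L² = (x₁ − r cos θ₁)² + (r sin θ₁ − e)² = 87615.9830 → L = 296.0000 → L = 296
check at θ₃=289°: x = 308.1443 (printed 308.1443) ✓

r = 49, L = 296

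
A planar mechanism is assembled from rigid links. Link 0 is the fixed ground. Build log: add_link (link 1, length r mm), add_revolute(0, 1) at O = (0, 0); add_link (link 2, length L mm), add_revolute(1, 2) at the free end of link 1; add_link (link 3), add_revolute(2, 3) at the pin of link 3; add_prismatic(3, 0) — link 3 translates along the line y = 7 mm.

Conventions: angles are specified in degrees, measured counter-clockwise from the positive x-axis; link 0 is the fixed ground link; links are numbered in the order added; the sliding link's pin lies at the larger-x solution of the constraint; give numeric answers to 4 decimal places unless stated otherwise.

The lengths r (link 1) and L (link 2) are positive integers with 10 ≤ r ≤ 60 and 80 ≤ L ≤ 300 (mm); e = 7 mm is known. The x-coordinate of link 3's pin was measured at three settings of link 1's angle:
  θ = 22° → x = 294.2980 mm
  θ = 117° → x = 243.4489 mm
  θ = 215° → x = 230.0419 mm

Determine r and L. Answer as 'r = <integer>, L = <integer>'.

constraint per measurement: (x − r cos θ)² + (r sin θ − e)² = L²
subtracting the θ₁ and θ₂ equations cancels the r² and L² terms:
r = (x₁² − x₂²) / (2[(x₁cos θ₁ + e sin θ₁) − (x₂cos θ₂ + e sin θ₂)]) = 36.0000 → r = 36
L² = (x₁ − r cos θ₁)² + (r sin θ₁ − e)² = 68120.9896 → L = 261.0000 → L = 261
check at θ₃=215°: x = 230.0419 (printed 230.0419) ✓

r = 36, L = 261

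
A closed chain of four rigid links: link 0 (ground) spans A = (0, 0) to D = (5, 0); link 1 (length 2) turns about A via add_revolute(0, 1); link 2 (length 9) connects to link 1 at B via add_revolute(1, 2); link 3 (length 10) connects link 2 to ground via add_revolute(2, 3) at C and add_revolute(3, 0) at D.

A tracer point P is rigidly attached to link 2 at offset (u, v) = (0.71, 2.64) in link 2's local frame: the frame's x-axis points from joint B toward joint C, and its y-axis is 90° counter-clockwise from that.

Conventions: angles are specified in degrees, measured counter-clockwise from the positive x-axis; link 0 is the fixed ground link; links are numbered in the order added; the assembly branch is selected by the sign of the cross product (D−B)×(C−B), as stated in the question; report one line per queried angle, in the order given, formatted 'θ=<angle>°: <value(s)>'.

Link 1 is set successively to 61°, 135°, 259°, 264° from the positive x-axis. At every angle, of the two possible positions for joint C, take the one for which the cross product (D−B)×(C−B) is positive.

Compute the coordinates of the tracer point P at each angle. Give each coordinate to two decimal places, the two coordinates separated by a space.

A=(0,0), D=(5.00,0)
θ=61°: B = A + 2.00·(cos61°, sin61°) = (0.9696, 1.7492)
θ=61°: |BD| = 4.3936
θ=61°: circle(B,9.00) ∩ circle(D,10.00): a=0.0346, h=8.9999
θ=61°:   candidates: C₊=(4.5845,9.9914) cross=39.542; C₋=(-2.5818,-6.5204) cross=-39.542
θ=61°:   branch + wants cross > 0 → take C=(4.5845,9.9914) (cross=39.542)
θ=61°: ex = (C−B)/|BC| = (0.4017,0.9158); ey = (-0.9158,0.4017)
θ=61°: P = B + 0.71·ex + 2.64·ey = (-1.1629,3.4598)
θ=135°: B = A + 2.00·(cos135°, sin135°) = (-1.4142, 1.4142)
θ=135°: |BD| = 6.5683
θ=135°: circle(B,9.00) ∩ circle(D,10.00): a=1.8378, h=8.8104
θ=135°:   candidates: C₊=(2.2774,9.6222) cross=57.869; C₋=(-1.5165,-7.5852) cross=-57.869
θ=135°:   branch + wants cross > 0 → take C=(2.2774,9.6222) (cross=57.869)
θ=135°: ex = (C−B)/|BC| = (0.4102,0.9120); ey = (-0.9120,0.4102)
θ=135°: P = B + 0.71·ex + 2.64·ey = (-3.5307,3.1446)
θ=259°: B = A + 2.00·(cos259°, sin259°) = (-0.3816, -1.9633)
θ=259°: |BD| = 5.7285
θ=259°: circle(B,9.00) ∩ circle(D,10.00): a=1.2059, h=8.9188
θ=259°:   candidates: C₊=(-2.3054,6.8287) cross=51.092; C₋=(3.8079,-9.9287) cross=-51.092
θ=259°:   branch + wants cross > 0 → take C=(-2.3054,6.8287) (cross=51.092)
θ=259°: ex = (C−B)/|BC| = (-0.2137,0.9769); ey = (-0.9769,-0.2137)
θ=259°: P = B + 0.71·ex + 2.64·ey = (-3.1124,-1.8340)
θ=264°: B = A + 2.00·(cos264°, sin264°) = (-0.2091, -1.9890)
θ=264°: |BD| = 5.5759
θ=264°: circle(B,9.00) ∩ circle(D,10.00): a=1.0842, h=8.9345
θ=264°:   candidates: C₊=(-2.3833,6.7444) cross=49.818; C₋=(3.9909,-9.9490) cross=-49.818
θ=264°:   branch + wants cross > 0 → take C=(-2.3833,6.7444) (cross=49.818)
θ=264°: ex = (C−B)/|BC| = (-0.2416,0.9704); ey = (-0.9704,-0.2416)
θ=264°: P = B + 0.71·ex + 2.64·ey = (-2.9424,-1.9379)

θ=61°: -1.16 3.46
θ=135°: -3.53 3.14
θ=259°: -3.11 -1.83
θ=264°: -2.94 -1.94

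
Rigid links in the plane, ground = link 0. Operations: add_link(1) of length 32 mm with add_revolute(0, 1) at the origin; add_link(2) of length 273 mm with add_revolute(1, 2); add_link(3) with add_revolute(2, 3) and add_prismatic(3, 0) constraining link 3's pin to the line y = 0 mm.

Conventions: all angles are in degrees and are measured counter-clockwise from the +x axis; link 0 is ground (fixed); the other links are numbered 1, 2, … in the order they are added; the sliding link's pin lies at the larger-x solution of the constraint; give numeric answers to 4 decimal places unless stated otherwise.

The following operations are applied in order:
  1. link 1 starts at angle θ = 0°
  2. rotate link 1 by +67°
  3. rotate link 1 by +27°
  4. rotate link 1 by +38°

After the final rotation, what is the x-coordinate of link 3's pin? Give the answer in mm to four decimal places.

geometry: r = 32 mm, L = 273 mm, e = 0 mm; θ starts at 0°
rotate link 1 by +67°: θ ← 0° +67° = 67°
rotate link 1 by +27°: θ ← 67° +27° = 94°
rotate link 1 by +38°: θ ← 94° +38° = 132°
crank pin P = (r cos θ, r sin θ) = (-21.412179, 23.780634)
h = r sin θ − e = 23.780634 − 0 = 23.780634
x = r cos θ + √(L² − h²) = -21.412179 + 271.962279 = 250.550100

250.5501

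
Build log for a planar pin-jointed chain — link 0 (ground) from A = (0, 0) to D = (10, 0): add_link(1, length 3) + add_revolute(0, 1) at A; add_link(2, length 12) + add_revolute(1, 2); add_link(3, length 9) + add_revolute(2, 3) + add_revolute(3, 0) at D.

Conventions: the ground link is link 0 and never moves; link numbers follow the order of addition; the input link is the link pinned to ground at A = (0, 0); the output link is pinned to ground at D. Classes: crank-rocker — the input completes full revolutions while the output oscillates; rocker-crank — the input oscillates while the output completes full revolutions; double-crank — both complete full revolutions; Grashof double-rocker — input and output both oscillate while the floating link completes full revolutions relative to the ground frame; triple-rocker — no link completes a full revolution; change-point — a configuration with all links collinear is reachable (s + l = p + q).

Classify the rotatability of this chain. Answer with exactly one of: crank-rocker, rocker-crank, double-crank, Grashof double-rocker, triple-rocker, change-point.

lengths: ground=10, input=3, coupler=12, output=9
sorted: s=3 (shortest), l=12 (longest), p+q=19
s + l = 15 vs p + q = 19
s + l < p + q (Grashof) with shortest = input link → crank-rocker

crank-rocker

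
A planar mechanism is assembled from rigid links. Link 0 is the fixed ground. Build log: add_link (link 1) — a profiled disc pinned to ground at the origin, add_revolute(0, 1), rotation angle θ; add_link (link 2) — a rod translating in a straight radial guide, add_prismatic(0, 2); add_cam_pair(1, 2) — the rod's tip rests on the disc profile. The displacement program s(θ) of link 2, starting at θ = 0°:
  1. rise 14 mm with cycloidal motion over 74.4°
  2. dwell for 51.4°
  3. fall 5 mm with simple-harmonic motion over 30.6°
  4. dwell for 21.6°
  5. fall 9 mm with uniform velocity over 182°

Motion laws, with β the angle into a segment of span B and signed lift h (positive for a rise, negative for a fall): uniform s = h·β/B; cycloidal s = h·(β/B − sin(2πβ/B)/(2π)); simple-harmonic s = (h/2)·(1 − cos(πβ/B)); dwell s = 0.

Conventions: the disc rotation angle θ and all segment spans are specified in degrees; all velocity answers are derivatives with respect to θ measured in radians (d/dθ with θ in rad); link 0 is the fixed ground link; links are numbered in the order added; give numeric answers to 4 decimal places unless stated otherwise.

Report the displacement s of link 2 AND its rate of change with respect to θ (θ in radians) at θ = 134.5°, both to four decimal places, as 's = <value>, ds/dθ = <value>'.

seg 1 [0°–74.4°] cycloidal, h=14: full span → s += 14 → s = 14.0000
seg 2 [74.4°–125.8°] dwell: s stays 14.0000
seg 3 [125.8°–156.4°] simple-harmonic, h=-5: θ=134.5° here. β=8.7, B=30.6. -5/2·(1 − cos(π·0.2843)) = -0.9327 → s = 13.0673
velocity in seg [125.8°–156.4°] (simple-harmonic), θ in radians: β = 8.7° = 0.1518 rad, B = 30.6° = 0.5341 rad; ds/dθ = (πh/(2B)) sin(πβ/B) = (π·(-5)/(2·0.5341)) sin(π·0.2843) = -11.457067 mm/rad

s = 13.0673, ds/dθ = -11.4571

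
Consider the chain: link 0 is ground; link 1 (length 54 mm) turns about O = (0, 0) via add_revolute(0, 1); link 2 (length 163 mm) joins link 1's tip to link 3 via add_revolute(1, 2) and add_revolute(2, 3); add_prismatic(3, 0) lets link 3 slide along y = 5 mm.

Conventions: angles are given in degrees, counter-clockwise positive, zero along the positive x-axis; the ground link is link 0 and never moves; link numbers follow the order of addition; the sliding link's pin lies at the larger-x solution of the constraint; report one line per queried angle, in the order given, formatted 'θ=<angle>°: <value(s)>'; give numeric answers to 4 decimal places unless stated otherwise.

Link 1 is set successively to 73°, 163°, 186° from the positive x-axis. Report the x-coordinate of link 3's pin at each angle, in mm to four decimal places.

geometry: r = 54 mm, L = 163 mm, e = 5 mm
θ=73°: crank pin P = (r cos θ, r sin θ) = (15.788072, 51.640457)
θ=73°: h = r sin θ − e = 51.640457 − 5 = 46.640457
θ=73°: x = r cos θ + √(L² − h²) = 15.788072 + 156.184723 = 171.972795
θ=163°: crank pin P = (r cos θ, r sin θ) = (-51.640457, 15.788072)
θ=163°: h = r sin θ − e = 15.788072 − 5 = 10.788072
θ=163°: x = r cos θ + √(L² − h²) = -51.640457 + 162.642607 = 111.002150
θ=186°: crank pin P = (r cos θ, r sin θ) = (-53.704182, -5.644537)
θ=186°: h = r sin θ − e = -5.644537 − 5 = -10.644537
θ=186°: x = r cos θ + √(L² − h²) = -53.704182 + 162.652064 = 108.947881

θ=73°: 171.9728
θ=163°: 111.0021
θ=186°: 108.9479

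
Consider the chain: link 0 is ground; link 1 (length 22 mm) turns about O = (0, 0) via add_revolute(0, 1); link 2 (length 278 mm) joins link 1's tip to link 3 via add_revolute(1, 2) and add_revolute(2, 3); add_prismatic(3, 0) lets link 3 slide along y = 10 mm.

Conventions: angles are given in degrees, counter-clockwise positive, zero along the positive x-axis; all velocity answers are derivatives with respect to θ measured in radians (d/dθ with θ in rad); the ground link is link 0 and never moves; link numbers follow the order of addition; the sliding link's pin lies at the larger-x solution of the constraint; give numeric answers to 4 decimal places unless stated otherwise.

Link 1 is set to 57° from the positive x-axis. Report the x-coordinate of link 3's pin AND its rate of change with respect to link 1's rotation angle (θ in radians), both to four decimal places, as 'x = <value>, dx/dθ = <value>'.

geometry: r = 22 mm, L = 278 mm, e = 10 mm
crank pin P = (r cos θ, r sin θ) = (11.982059, 18.450752)
h = r sin θ − e = 18.450752 − 10 = 8.450752
x = r cos θ + √(L² − h²) = 11.982059 + 277.871526 = 289.853584
dx/dθ = −r sin θ − h·r cos θ/√(L² − h²) (θ in radians; h = 8.450752) = -18.815156

x = 289.8536, dx/dθ = -18.8152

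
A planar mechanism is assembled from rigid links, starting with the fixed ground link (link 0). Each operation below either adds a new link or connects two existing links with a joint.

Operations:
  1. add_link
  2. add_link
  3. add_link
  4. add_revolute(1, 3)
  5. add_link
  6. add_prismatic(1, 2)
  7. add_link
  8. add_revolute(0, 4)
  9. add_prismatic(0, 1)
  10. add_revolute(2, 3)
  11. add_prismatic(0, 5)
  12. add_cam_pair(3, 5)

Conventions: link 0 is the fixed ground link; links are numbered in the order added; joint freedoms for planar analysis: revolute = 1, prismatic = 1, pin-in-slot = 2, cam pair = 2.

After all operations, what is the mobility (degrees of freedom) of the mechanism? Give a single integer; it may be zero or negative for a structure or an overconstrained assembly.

link 0 = ground. State L|J1|J2 = 1|0|0
+link1  2|0|0
+link2  3|0|0
+link3  4|0|0
R(1,3) f=1→J1  4|1|0
+link4  5|1|0
P(1,2) f=1→J1  5|2|0
+link5  6|2|0
R(0,4) f=1→J1  6|3|0
P(0,1) f=1→J1  6|4|0
R(2,3) f=1→J1  6|5|0
P(0,5) f=1→J1  6|6|0
C(3,5) f=2→J2  6|6|1
M = 3(6−1)−2·6−1 = 15−12−1 = 2

M = 2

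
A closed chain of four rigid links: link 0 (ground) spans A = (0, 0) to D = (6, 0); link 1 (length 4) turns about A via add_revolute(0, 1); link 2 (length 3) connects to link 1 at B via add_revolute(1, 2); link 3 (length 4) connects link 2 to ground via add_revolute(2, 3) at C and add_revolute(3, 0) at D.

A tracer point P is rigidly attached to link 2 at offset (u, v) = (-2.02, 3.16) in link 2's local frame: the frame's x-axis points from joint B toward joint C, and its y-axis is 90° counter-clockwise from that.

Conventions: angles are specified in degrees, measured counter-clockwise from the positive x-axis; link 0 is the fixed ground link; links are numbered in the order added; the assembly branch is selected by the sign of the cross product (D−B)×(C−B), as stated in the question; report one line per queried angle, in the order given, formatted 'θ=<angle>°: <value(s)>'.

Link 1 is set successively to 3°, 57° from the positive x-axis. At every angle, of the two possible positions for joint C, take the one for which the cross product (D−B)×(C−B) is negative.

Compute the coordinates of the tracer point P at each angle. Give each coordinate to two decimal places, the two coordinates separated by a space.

A=(0,0), D=(6.00,0)
θ=3°: B = A + 4.00·(cos3°, sin3°) = (3.9945, 0.2093)
θ=3°: |BD| = 2.0164
θ=3°: circle(B,3.00) ∩ circle(D,4.00): a=-0.7276, h=2.9104
θ=3°:   candidates: C₊=(3.5730,3.1796) cross=5.869; C₋=(2.9687,-2.6098) cross=-5.869
θ=3°:   branch - wants cross < 0 → take C=(2.9687,-2.6098) (cross=-5.869)
θ=3°: ex = (C−B)/|BC| = (-0.3419,-0.9397); ey = (0.9397,-0.3419)
θ=3°: P = B + -2.02·ex + 3.16·ey = (7.6548,1.0270)
θ=57°: B = A + 4.00·(cos57°, sin57°) = (2.1786, 3.3547)
θ=57°: |BD| = 5.0850
θ=57°: circle(B,3.00) ∩ circle(D,4.00): a=1.8542, h=2.3584
θ=57°:   candidates: C₊=(5.1279,3.9038) cross=11.992; C₋=(2.0162,0.3591) cross=-11.992
θ=57°:   branch - wants cross < 0 → take C=(2.0162,0.3591) (cross=-11.992)
θ=57°: ex = (C−B)/|BC| = (-0.0541,-0.9985); ey = (0.9985,-0.0541)
θ=57°: P = B + -2.02·ex + 3.16·ey = (5.4433,5.2007)

θ=3°: 7.65 1.03
θ=57°: 5.44 5.20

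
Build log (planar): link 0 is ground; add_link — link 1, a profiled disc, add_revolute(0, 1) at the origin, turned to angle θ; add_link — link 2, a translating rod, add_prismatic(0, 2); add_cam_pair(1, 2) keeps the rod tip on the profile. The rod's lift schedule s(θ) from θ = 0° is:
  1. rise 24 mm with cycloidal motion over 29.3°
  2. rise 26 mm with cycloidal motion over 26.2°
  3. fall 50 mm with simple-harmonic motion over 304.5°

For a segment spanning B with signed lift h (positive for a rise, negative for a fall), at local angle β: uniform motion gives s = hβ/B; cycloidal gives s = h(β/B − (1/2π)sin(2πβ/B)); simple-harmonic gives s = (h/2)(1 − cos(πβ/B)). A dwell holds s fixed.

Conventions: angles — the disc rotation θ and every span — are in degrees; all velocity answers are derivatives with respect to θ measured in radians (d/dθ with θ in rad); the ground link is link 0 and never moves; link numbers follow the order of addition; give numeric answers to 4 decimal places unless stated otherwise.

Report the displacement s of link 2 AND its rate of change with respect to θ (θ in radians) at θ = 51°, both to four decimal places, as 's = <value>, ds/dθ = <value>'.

seg 1 [0°–29.3°] cycloidal, h=24: full span → s += 24 → s = 24.0000
seg 2 [29.3°–55.5°] cycloidal, h=26: θ=51° here. β=21.7, B=26.2. 26·(0.8282 − sin(2π·0.8282)/(2π)) = 25.1823 → s = 49.1823
velocity in seg [29.3°–55.5°] (cycloidal), θ in radians: β = 21.7° = 0.3787 rad, B = 26.2° = 0.4573 rad; ds/dθ = (h/B)(1 − cos(2πβ/B)) = (26/0.4573)(1 − cos(2π·0.8282)) = 30.017967 mm/rad

s = 49.1823, ds/dθ = 30.0180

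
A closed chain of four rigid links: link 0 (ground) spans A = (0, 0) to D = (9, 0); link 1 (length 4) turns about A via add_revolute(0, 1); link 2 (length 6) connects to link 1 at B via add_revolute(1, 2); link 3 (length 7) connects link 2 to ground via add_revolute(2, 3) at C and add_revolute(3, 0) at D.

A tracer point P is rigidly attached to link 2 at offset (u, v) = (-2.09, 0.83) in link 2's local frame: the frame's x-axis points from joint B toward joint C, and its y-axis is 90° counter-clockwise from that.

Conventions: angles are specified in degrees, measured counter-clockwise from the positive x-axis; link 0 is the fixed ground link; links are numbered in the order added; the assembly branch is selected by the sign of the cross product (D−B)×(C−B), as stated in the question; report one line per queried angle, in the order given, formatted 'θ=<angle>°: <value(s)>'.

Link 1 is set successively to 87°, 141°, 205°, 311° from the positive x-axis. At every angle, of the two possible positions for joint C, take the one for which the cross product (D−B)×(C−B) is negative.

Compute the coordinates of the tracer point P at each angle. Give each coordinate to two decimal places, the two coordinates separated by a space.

A=(0,0), D=(9.00,0)
θ=87°: B = A + 4.00·(cos87°, sin87°) = (0.2093, 3.9945)
θ=87°: |BD| = 9.6557
θ=87°: circle(B,6.00) ∩ circle(D,7.00): a=4.1547, h=4.3288
θ=87°:   candidates: C₊=(5.7826,6.2168) cross=41.798; C₋=(2.2010,-1.6653) cross=-41.798
θ=87°:   branch - wants cross < 0 → take C=(2.2010,-1.6653) (cross=-41.798)
θ=87°: ex = (C−B)/|BC| = (0.3319,-0.9433); ey = (0.9433,0.3319)
θ=87°: P = B + -2.09·ex + 0.83·ey = (0.2985,6.2415)
θ=141°: B = A + 4.00·(cos141°, sin141°) = (-3.1086, 2.5173)
θ=141°: |BD| = 12.3675
θ=141°: circle(B,6.00) ∩ circle(D,7.00): a=5.6582, h=1.9963
θ=141°:   candidates: C₊=(2.8375,3.3201) cross=24.689; C₋=(2.0248,-0.5889) cross=-24.689
θ=141°:   branch - wants cross < 0 → take C=(2.0248,-0.5889) (cross=-24.689)
θ=141°: ex = (C−B)/|BC| = (0.8556,-0.5177); ey = (0.5177,0.8556)
θ=141°: P = B + -2.09·ex + 0.83·ey = (-4.4670,4.3094)
θ=205°: B = A + 4.00·(cos205°, sin205°) = (-3.6252, -1.6905)
θ=205°: |BD| = 12.7379
θ=205°: circle(B,6.00) ∩ circle(D,7.00): a=5.8587, h=1.2946
θ=205°:   candidates: C₊=(2.0098,0.3702) cross=16.491; C₋=(2.3534,-2.1961) cross=-16.491
θ=205°:   branch - wants cross < 0 → take C=(2.3534,-2.1961) (cross=-16.491)
θ=205°: ex = (C−B)/|BC| = (0.9964,-0.0843); ey = (0.0843,0.9964)
θ=205°: P = B + -2.09·ex + 0.83·ey = (-5.6378,-0.6873)
θ=311°: B = A + 4.00·(cos311°, sin311°) = (2.6242, -3.0188)
θ=311°: |BD| = 7.0543
θ=311°: circle(B,6.00) ∩ circle(D,7.00): a=2.6058, h=5.4046
θ=311°:   candidates: C₊=(2.6665,2.9810) cross=38.126; C₋=(7.2922,-6.7885) cross=-38.126
θ=311°:   branch - wants cross < 0 → take C=(7.2922,-6.7885) (cross=-38.126)
θ=311°: ex = (C−B)/|BC| = (0.7780,-0.6283); ey = (0.6283,0.7780)
θ=311°: P = B + -2.09·ex + 0.83·ey = (1.5197,-1.0600)

θ=87°: 0.30 6.24
θ=141°: -4.47 4.31
θ=205°: -5.64 -0.69
θ=311°: 1.52 -1.06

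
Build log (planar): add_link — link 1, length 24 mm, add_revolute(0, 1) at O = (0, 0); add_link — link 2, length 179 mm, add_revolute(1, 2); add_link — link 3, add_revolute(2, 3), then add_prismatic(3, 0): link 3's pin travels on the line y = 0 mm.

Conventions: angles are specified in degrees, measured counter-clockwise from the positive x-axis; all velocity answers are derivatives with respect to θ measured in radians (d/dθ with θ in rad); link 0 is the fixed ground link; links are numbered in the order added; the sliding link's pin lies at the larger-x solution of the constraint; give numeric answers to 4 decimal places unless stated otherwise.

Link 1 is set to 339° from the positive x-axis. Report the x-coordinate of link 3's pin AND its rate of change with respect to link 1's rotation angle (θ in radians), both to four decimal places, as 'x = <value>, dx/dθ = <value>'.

geometry: r = 24 mm, L = 179 mm, e = 0 mm
crank pin P = (r cos θ, r sin θ) = (22.405930, -8.600831)
h = r sin θ − e = -8.600831 − 0 = -8.600831
x = r cos θ + √(L² − h²) = 22.405930 + 178.793249 = 201.199179
dx/dθ = −r sin θ − h·r cos θ/√(L² − h²) (θ in radians; h = -8.600831) = 9.678666

x = 201.1992, dx/dθ = 9.6787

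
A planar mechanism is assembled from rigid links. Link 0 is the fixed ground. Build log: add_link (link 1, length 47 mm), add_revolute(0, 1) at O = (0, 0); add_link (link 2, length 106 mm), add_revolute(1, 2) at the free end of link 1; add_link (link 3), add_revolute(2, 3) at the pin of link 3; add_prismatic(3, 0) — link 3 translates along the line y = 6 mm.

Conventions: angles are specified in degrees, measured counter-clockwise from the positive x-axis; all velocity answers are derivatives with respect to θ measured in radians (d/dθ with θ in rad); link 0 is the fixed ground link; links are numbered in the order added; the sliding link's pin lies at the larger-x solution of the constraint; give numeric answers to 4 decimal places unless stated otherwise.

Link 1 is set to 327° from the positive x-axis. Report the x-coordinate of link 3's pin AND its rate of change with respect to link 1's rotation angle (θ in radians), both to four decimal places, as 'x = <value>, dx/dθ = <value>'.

geometry: r = 47 mm, L = 106 mm, e = 6 mm
crank pin P = (r cos θ, r sin θ) = (39.417517, -25.598035)
h = r sin θ − e = -25.598035 − 6 = -31.598035
x = r cos θ + √(L² − h²) = 39.417517 + 101.180849 = 140.598366
dx/dθ = −r sin θ − h·r cos θ/√(L² − h²) (θ in radians; h = -31.598035) = 37.907835

x = 140.5984, dx/dθ = 37.9078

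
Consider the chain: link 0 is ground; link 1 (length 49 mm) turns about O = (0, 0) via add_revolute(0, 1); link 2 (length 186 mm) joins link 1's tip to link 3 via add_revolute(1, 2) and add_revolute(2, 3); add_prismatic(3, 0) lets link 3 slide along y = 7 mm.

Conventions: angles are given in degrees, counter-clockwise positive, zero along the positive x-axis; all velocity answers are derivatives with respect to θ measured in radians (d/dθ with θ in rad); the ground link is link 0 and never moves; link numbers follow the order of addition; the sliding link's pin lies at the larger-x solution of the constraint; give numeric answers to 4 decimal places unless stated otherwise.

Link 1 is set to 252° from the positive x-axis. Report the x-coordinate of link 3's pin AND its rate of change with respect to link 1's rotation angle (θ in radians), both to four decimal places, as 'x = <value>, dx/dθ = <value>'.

geometry: r = 49 mm, L = 186 mm, e = 7 mm
crank pin P = (r cos θ, r sin θ) = (-15.141833, -46.601769)
h = r sin θ − e = -46.601769 − 7 = -53.601769
x = r cos θ + √(L² − h²) = -15.141833 + 178.109097 = 162.967264
dx/dθ = −r sin θ − h·r cos θ/√(L² − h²) (θ in radians; h = -53.601769) = 42.044849

x = 162.9673, dx/dθ = 42.0448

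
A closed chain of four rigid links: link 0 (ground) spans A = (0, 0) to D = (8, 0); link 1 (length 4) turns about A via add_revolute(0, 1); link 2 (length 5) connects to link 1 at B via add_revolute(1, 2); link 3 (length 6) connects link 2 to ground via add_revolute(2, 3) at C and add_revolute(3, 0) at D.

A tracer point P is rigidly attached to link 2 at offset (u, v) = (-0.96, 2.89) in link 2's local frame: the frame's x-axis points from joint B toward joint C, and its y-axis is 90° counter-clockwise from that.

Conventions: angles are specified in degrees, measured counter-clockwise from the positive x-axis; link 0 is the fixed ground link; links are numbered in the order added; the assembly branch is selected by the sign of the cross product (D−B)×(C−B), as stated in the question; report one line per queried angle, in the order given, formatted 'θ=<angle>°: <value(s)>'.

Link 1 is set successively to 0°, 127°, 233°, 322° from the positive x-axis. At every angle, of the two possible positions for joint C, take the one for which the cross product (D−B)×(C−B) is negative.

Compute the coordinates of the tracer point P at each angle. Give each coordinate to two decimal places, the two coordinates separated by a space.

A=(0,0), D=(8.00,0)
θ=0°: B = A + 4.00·(cos0°, sin0°) = (4.0000, 0.0000)
θ=0°: |BD| = 4.0000
θ=0°: circle(B,5.00) ∩ circle(D,6.00): a=0.6250, h=4.9608
θ=0°:   candidates: C₊=(4.6250,4.9608) cross=19.843; C₋=(4.6250,-4.9608) cross=-19.843
θ=0°:   branch - wants cross < 0 → take C=(4.6250,-4.9608) (cross=-19.843)
θ=0°: ex = (C−B)/|BC| = (0.1250,-0.9922); ey = (0.9922,0.1250)
θ=0°: P = B + -0.96·ex + 2.89·ey = (6.7473,1.3137)
θ=127°: B = A + 4.00·(cos127°, sin127°) = (-2.4073, 3.1945)
θ=127°: |BD| = 10.8865
θ=127°: circle(B,5.00) ∩ circle(D,6.00): a=4.9380, h=0.7847
θ=127°:   candidates: C₊=(2.5437,2.4957) cross=8.542; C₋=(2.0831,0.9954) cross=-8.542
θ=127°:   branch - wants cross < 0 → take C=(2.0831,0.9954) (cross=-8.542)
θ=127°: ex = (C−B)/|BC| = (0.8981,-0.4398); ey = (0.4398,0.8981)
θ=127°: P = B + -0.96·ex + 2.89·ey = (-1.9983,6.2122)
θ=233°: B = A + 4.00·(cos233°, sin233°) = (-2.4073, -3.1945)
θ=233°: |BD| = 10.8865
θ=233°: circle(B,5.00) ∩ circle(D,6.00): a=4.9380, h=0.7847
θ=233°:   candidates: C₊=(2.0831,-0.9954) cross=8.542; C₋=(2.5437,-2.4957) cross=-8.542
θ=233°:   branch - wants cross < 0 → take C=(2.5437,-2.4957) (cross=-8.542)
θ=233°: ex = (C−B)/|BC| = (0.9902,0.1398); ey = (-0.1398,0.9902)
θ=233°: P = B + -0.96·ex + 2.89·ey = (-3.7618,-0.4671)
θ=322°: B = A + 4.00·(cos322°, sin322°) = (3.1520, -2.4626)
θ=322°: |BD| = 5.4376
θ=322°: circle(B,5.00) ∩ circle(D,6.00): a=1.7073, h=4.6995
θ=322°:   candidates: C₊=(2.5459,2.5005) cross=25.554; C₋=(6.8026,-5.8793) cross=-25.554
θ=322°:   branch - wants cross < 0 → take C=(6.8026,-5.8793) (cross=-25.554)
θ=322°: ex = (C−B)/|BC| = (0.7301,-0.6833); ey = (0.6833,0.7301)
θ=322°: P = B + -0.96·ex + 2.89·ey = (4.4260,0.3034)

θ=0°: 6.75 1.31
θ=127°: -2.00 6.21
θ=233°: -3.76 -0.47
θ=322°: 4.43 0.30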